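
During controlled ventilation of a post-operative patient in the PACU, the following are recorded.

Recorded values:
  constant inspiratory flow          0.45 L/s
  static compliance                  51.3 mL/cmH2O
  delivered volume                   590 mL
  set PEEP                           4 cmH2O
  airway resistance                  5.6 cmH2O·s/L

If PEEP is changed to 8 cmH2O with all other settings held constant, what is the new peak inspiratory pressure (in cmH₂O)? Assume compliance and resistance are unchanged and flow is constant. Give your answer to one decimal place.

22.0

PIP = Vt/C + R·V̇ + PEEP (constant-flow equation of motion).
Only the baseline term changes: ΔPIP = ΔPEEP = 8 − 4 = 4.0 cmH2O.
Original PIP = 590/51.3 + 5.6×0.45 + 4 = 18.021 cmH2O; new PIP = 18.021 + (4.0) = 22.021 cmH2O.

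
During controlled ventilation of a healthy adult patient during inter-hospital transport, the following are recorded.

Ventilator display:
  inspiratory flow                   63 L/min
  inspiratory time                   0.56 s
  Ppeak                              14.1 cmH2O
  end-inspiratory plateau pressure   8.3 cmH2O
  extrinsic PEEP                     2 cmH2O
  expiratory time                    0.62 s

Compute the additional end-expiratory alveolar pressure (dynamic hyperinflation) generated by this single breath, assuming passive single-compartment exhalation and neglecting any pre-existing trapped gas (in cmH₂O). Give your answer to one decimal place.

Flow: 63 L/min ÷ 60 = 1.05 L/s.
Vt = flow × Ti = 1.05 L/s × 0.56 s × 1000 mL/L = 588.0 mL.
R = (PIP − Pplat)/V̇ = (14.1 − 8.3) / 1.05 = 5.8/1.05 = 5.524 cmH2O·s/L.
C = Vt/(Pplat − PEEP) = 588.0 / (8.3 − 2) = 588.0/6.3 = 93.333 mL/cmH2O.
τ = R × C = 5.524 × 0.09333 L/cmH2O = 0.5156 s.
Fraction remaining = e^(−Te/τ) = e^(−0.62/0.5156) = 0.3004; trapped volume = 588.0 × 0.3004 = 176.64 mL.
Additional alveolar pressure from trapping ≈ V_trapped / C = 176.64 / 93.333 = 1.893 cmH2O.

1.9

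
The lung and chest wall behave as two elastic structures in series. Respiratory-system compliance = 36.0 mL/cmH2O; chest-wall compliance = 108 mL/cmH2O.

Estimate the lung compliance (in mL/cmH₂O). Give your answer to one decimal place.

54.0

1/CL = 1/Crs − 1/Ccw.
1/CL = 1/36.0 − 1/108 = 0.01852.
CL = 53.996 mL/cmH2O.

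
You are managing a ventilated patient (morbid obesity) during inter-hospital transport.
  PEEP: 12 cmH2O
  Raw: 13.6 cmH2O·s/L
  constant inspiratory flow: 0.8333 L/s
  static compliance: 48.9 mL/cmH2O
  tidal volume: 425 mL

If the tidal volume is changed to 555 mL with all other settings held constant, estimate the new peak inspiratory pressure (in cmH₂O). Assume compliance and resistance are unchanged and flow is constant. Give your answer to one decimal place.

PIP = Vt/C + R·V̇ + PEEP (constant-flow equation of motion).
Only the elastic term changes: ΔPIP = ΔVt / C = (555 − 425) / 48.9 = 2.658 cmH2O.
Original PIP = 425/48.9 + 13.6×0.8333 + 12 = 32.024 cmH2O; new PIP = 32.024 + (2.658) = 34.682 cmH2O.

34.7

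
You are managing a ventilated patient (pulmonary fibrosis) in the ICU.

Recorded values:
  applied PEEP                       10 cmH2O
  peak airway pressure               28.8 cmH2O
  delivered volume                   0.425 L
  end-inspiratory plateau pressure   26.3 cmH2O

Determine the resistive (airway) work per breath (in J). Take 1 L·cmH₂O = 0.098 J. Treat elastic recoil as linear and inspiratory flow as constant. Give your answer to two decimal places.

With constant inspiratory flow the resistive pressure is constant at PIP − Pplat = 28.8 − 26.3 = 2.5 cmH2O, so resistive work = 2.5 × 0.425 = 1.063 L·cmH2O.
× 0.098 J/(L·cmH2O) → 0.1042 J.

0.10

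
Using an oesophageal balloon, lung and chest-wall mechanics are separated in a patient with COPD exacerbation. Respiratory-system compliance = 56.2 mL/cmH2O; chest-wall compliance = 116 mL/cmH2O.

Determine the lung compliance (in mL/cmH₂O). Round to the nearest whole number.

109

1/CL = 1/Crs − 1/Ccw.
1/CL = 1/56.2 − 1/116 = 0.009173.
CL = 109.02 mL/cmH2O.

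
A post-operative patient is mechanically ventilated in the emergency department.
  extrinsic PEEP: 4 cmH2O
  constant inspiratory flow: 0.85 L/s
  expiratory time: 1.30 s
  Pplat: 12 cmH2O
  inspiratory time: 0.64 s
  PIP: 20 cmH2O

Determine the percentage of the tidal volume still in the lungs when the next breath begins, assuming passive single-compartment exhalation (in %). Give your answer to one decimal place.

Vt = flow × Ti = 0.85 L/s × 0.64 s × 1000 mL/L = 544.0 mL.
R = (PIP − Pplat)/V̇ = (20 − 12) / 0.85 = 8.0/0.85 = 9.412 cmH2O·s/L.
C = Vt/(Pplat − PEEP) = 544.0 / (12 − 4) = 544.0/8.0 = 68.0 mL/cmH2O.
τ = R × C = 9.412 × 0.068 L/cmH2O = 0.64 s.
Fraction remaining at end-expiration = e^(−Te/τ) = e^(−1.30/0.64) = 0.1312 → 13.12%.

13.1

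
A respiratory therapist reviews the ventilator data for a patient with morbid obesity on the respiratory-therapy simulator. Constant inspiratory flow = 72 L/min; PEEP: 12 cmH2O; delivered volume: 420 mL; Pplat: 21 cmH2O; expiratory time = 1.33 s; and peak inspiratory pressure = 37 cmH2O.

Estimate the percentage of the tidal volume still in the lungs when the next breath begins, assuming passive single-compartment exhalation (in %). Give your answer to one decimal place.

Flow: 72 L/min ÷ 60 = 1.2 L/s.
R = (PIP − Pplat)/V̇ = (37 − 21) / 1.2 = 16.0/1.2 = 13.333 cmH2O·s/L.
C = Vt/(Pplat − PEEP) = 420.0 / (21 − 12) = 420.0/9.0 = 46.667 mL/cmH2O.
τ = R × C = 13.333 × 0.04667 L/cmH2O = 0.6223 s.
Fraction remaining at end-expiration = e^(−Te/τ) = e^(−1.33/0.6223) = 0.118 → 11.8%.

11.8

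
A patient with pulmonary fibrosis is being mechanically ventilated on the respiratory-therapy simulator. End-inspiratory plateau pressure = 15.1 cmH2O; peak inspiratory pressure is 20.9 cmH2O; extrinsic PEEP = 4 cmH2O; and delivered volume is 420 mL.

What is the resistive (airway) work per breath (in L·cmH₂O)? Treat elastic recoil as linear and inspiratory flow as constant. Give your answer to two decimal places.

With constant inspiratory flow the resistive pressure is constant at PIP − Pplat = 20.9 − 15.1 = 5.8 cmH2O, so resistive work = 5.8 × 0.420 = 2.436 L·cmH2O.

2.44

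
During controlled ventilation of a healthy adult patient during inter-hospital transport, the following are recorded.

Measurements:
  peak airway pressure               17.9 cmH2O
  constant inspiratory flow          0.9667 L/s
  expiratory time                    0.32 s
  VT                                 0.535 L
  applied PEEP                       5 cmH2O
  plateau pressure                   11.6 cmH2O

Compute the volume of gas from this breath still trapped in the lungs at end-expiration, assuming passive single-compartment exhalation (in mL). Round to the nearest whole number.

292

R = (PIP − Pplat)/V̇ = (17.9 − 11.6) / 0.9667 = 6.3/0.9667 = 6.517 cmH2O·s/L.
C = Vt/(Pplat − PEEP) = 535.0 / (11.6 − 5) = 535.0/6.6 = 81.061 mL/cmH2O.
τ = R × C = 6.517 × 0.08106 L/cmH2O = 0.5283 s.
Fraction remaining = e^(−Te/τ) = e^(−0.32/0.5283) = 0.5457.
Trapped volume = 535.0 × 0.5457 = 291.95 mL.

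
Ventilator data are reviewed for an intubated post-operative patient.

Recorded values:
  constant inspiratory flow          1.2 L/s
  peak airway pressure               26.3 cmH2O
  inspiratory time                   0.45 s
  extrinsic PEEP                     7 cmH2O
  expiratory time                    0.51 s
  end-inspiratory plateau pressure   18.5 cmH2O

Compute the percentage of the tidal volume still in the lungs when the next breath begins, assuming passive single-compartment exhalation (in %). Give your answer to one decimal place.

18.8

Vt = flow × Ti = 1.2 L/s × 0.45 s × 1000 mL/L = 540.0 mL.
R = (PIP − Pplat)/V̇ = (26.3 − 18.5) / 1.2 = 7.8/1.2 = 6.5 cmH2O·s/L.
C = Vt/(Pplat − PEEP) = 540.0 / (18.5 − 7) = 540.0/11.5 = 46.957 mL/cmH2O.
τ = R × C = 6.5 × 0.04696 L/cmH2O = 0.3052 s.
Fraction remaining at end-expiration = e^(−Te/τ) = e^(−0.51/0.3052) = 0.1881 → 18.81%.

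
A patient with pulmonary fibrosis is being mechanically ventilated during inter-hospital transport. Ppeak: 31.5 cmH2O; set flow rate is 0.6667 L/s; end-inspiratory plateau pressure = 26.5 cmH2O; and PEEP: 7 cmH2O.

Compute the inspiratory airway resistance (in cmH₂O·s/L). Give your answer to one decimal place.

Raw = (PIP − Pplat) / flow = (31.5 − 26.5) / 0.6667 = 5.0 / 0.6667 = 7.5 cmH2O·s/L.

7.5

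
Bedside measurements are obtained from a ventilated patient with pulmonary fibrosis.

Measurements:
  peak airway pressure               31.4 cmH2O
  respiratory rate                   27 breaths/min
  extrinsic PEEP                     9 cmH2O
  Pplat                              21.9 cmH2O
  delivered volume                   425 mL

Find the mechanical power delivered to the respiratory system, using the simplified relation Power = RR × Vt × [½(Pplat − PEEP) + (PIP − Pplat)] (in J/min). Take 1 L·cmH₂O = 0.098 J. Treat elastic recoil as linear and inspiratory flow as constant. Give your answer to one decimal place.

17.9

Per-breath work = Vt × [½(Pplat−PEEP) + (PIP−Pplat)] = 0.425 × [0.5×12.9 + 9.5] = 0.425 × 15.95 = 6.779 L·cmH2O.
Power = 27 × 6.779 = 183.03 L·cmH2O/min.
× 0.098 J/(L·cmH2O) → 17.937 J/min.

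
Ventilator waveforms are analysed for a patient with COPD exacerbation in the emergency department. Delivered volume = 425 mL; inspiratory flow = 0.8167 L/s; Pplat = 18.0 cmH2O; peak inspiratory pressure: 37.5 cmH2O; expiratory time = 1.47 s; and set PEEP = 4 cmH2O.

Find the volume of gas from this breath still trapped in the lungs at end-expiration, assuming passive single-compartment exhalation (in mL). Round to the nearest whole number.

56

R = (PIP − Pplat)/V̇ = (37.5 − 18.0) / 0.8167 = 19.5/0.8167 = 23.877 cmH2O·s/L.
C = Vt/(Pplat − PEEP) = 425.0 / (18.0 − 4) = 425.0/14.0 = 30.357 mL/cmH2O.
τ = R × C = 23.877 × 0.03036 L/cmH2O = 0.7249 s.
Fraction remaining = e^(−Te/τ) = e^(−1.47/0.7249) = 0.1316.
Trapped volume = 425.0 × 0.1316 = 55.93 mL.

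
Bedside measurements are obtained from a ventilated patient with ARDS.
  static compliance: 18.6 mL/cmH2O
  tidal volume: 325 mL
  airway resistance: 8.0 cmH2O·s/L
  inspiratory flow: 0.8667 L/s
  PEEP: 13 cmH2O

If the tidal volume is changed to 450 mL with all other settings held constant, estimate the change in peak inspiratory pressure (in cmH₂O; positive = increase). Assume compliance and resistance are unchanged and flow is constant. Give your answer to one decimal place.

PIP = Vt/C + R·V̇ + PEEP (constant-flow equation of motion).
Only the elastic term changes: ΔPIP = ΔVt / C = (450 − 325) / 18.6 = 6.72 cmH2O.

6.7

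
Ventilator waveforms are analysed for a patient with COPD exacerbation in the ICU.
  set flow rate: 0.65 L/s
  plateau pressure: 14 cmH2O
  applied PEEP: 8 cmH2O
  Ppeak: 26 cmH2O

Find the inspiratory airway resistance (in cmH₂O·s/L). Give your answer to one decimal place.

18.5

Raw = (PIP − Pplat) / flow = (26 − 14) / 0.65 = 12.0 / 0.65 = 18.462 cmH2O·s/L.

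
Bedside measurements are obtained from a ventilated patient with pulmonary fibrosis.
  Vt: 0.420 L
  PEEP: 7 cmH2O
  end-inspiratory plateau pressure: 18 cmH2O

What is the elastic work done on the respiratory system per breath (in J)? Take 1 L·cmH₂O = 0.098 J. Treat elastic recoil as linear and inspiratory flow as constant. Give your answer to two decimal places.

0.23

Elastic work ≈ ½ × (Pplat − PEEP) × Vt = 0.5 × (18 − 7) × 0.420 L = 0.5 × 11.0 × 0.420 = 2.31 L·cmH2O.
× 0.098 J/(L·cmH2O) → 0.2264 J.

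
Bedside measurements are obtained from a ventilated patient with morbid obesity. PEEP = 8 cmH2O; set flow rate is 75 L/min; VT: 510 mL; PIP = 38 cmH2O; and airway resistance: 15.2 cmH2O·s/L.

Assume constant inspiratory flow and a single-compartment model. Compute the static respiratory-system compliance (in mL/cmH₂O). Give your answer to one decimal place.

Flow: 75 L/min ÷ 60 = 1.25 L/s.
Equation of motion (constant flow): PIP = Vt/C + R·V̇ + PEEP.
Vt/C = PIP − R·V̇ − PEEP = 38 − 15.2×1.25 − 8 = 38 − 19.0 − 8 = 11.0 cmH2O.
C = Vt / 11.0 = 510 / 11.0 = 46.364 mL/cmH2O.

46.4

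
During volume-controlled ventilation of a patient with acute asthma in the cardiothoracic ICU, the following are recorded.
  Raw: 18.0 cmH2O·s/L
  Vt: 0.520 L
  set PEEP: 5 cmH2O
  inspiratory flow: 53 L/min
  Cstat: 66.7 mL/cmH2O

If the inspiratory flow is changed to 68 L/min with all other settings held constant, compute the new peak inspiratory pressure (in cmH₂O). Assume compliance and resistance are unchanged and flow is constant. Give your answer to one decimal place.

Flow: 53 L/min ÷ 60 = 0.8833 L/s.
New flow: 68 L/min ÷ 60 = 1.1333 L/s.
PIP = Vt/C + R·V̇ + PEEP (constant-flow equation of motion).
Only the resistive term changes: ΔPIP = R × ΔV̇ = 18.0 × (1.1333 − 0.8833) = 18.0 × 0.25 = 4.5 cmH2O.
Original PIP = 520/66.7 + 18.0×0.8833 + 5 = 28.696 cmH2O; new PIP = 28.696 + (4.5) = 33.196 cmH2O.

33.2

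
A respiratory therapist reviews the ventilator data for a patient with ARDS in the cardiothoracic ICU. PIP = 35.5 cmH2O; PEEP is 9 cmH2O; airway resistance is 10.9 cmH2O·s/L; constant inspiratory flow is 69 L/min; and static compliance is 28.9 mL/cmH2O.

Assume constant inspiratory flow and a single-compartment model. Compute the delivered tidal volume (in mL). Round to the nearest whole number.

404

Flow: 69 L/min ÷ 60 = 1.15 L/s.
Equation of motion (constant flow): PIP = Vt/C + R·V̇ + PEEP.
Vt/C = PIP − R·V̇ − PEEP = 35.5 − 12.535 − 9 = 13.965 cmH2O.
Vt = C × 13.965 = 28.9 × 13.965 = 403.59 mL.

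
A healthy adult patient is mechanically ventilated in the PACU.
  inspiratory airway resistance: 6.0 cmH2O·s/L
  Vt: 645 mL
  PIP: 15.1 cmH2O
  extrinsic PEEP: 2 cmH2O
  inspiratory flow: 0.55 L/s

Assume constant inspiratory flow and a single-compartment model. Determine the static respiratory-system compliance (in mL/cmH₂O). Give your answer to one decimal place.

65.8

Equation of motion (constant flow): PIP = Vt/C + R·V̇ + PEEP.
Vt/C = PIP − R·V̇ − PEEP = 15.1 − 6.0×0.55 − 2 = 15.1 − 3.3 − 2 = 9.8 cmH2O.
C = Vt / 9.8 = 645 / 9.8 = 65.816 mL/cmH2O.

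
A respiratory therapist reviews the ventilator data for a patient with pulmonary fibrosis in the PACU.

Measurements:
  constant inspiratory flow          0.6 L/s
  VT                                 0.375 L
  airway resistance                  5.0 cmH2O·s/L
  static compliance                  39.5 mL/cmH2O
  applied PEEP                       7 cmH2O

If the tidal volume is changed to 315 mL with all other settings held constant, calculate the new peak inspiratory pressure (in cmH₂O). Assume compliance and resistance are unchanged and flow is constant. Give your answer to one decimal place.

18.0

PIP = Vt/C + R·V̇ + PEEP (constant-flow equation of motion).
Only the elastic term changes: ΔPIP = ΔVt / C = (315 − 375) / 39.5 = -1.519 cmH2O.
Original PIP = 375/39.5 + 5.0×0.6 + 7 = 19.494 cmH2O; new PIP = 19.494 + (-1.519) = 17.975 cmH2O.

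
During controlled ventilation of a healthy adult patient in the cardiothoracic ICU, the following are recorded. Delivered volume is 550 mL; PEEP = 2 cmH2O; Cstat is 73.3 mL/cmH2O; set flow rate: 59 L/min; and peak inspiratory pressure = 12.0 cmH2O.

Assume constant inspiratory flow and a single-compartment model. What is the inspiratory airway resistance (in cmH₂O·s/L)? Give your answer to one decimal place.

Flow: 59 L/min ÷ 60 = 0.9833 L/s.
Equation of motion (constant flow): PIP = Vt/C + R·V̇ + PEEP.
R·V̇ = PIP − Vt/C − PEEP = 12.0 − 550/73.3 − 2 = 12.0 − 7.503 − 2 = 2.497 cmH2O.
R = 2.497 / 0.9833 = 2.539 cmH2O·s/L.

2.5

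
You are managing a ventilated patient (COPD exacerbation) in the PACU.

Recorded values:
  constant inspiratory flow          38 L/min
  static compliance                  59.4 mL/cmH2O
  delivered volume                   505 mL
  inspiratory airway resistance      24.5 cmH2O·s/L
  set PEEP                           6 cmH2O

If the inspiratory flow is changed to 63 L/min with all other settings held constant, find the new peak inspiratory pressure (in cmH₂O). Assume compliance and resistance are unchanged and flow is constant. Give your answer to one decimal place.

40.2

Flow: 38 L/min ÷ 60 = 0.6333 L/s.
New flow: 63 L/min ÷ 60 = 1.05 L/s.
PIP = Vt/C + R·V̇ + PEEP (constant-flow equation of motion).
Only the resistive term changes: ΔPIP = R × ΔV̇ = 24.5 × (1.05 − 0.6333) = 24.5 × 0.4167 = 10.209 cmH2O.
Original PIP = 505/59.4 + 24.5×0.6333 + 6 = 30.018 cmH2O; new PIP = 30.018 + (10.209) = 40.227 cmH2O.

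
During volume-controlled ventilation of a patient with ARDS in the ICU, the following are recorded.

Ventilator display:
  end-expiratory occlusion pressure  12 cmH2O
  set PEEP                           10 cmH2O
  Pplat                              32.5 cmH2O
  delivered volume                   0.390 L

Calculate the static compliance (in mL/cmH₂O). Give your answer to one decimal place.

19.0

End-expiratory occlusion gives total PEEP = 12 cmH2O (intrinsic PEEP = 12 − 10 = 2). Use total PEEP for the elastic gradient.
Cstat = Vt / (Pplat − PEEPtotal) = 390 / (32.5 − 12) = 390 / 20.5 = 19.024 mL/cmH2O.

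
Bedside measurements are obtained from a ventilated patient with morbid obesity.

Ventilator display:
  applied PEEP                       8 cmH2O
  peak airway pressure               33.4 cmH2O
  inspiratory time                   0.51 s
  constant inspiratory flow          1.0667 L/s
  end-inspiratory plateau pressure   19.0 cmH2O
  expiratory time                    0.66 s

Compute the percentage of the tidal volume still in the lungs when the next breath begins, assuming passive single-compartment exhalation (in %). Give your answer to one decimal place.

37.2

Vt = flow × Ti = 1.0667 L/s × 0.51 s × 1000 mL/L = 544.02 mL.
R = (PIP − Pplat)/V̇ = (33.4 − 19.0) / 1.0667 = 14.4/1.0667 = 13.5 cmH2O·s/L.
C = Vt/(Pplat − PEEP) = 544.02 / (19.0 − 8) = 544.02/11.0 = 49.456 mL/cmH2O.
τ = R × C = 13.5 × 0.04946 L/cmH2O = 0.6677 s.
Fraction remaining at end-expiration = e^(−Te/τ) = e^(−0.66/0.6677) = 0.3721 → 37.21%.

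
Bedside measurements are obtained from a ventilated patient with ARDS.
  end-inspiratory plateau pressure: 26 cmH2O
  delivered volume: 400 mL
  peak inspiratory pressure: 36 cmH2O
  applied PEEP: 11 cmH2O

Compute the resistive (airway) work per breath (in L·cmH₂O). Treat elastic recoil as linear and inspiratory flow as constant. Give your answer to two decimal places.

With constant inspiratory flow the resistive pressure is constant at PIP − Pplat = 36 − 26 = 10.0 cmH2O, so resistive work = 10.0 × 0.400 = 4.0 L·cmH2O.

4.00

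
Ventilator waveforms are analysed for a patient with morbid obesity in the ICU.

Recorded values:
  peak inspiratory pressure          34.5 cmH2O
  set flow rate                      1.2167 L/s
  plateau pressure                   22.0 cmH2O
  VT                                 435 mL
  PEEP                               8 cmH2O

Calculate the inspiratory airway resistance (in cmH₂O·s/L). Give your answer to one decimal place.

10.3

Raw = (PIP − Pplat) / flow = (34.5 − 22.0) / 1.2167 = 12.5 / 1.2167 = 10.274 cmH2O·s/L.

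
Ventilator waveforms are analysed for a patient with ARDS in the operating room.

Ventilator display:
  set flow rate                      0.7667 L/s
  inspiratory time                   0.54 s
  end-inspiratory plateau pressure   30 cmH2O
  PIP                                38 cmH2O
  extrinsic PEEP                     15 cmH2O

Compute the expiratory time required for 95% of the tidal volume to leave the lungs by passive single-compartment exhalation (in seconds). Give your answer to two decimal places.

0.86

Vt = flow × Ti = 0.7667 L/s × 0.54 s × 1000 mL/L = 414.02 mL.
R = (PIP − Pplat)/V̇ = (38 − 30) / 0.7667 = 8.0/0.7667 = 10.434 cmH2O·s/L.
C = Vt/(Pplat − PEEP) = 414.02 / (30 − 15) = 414.02/15.0 = 27.601 mL/cmH2O.
τ = R × C = 10.434 × 0.0276 L/cmH2O = 0.288 s.
t = −τ·ln(1 − 0.95) = −0.288·ln(0.05) = 0.8628 s.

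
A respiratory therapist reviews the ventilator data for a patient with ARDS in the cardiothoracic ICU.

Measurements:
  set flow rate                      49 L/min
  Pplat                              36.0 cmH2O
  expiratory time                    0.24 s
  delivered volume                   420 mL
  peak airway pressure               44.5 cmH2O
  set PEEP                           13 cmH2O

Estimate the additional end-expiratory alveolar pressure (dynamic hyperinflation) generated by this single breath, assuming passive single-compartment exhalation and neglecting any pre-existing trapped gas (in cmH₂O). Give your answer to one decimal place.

Flow: 49 L/min ÷ 60 = 0.8167 L/s.
R = (PIP − Pplat)/V̇ = (44.5 − 36.0) / 0.8167 = 8.5/0.8167 = 10.408 cmH2O·s/L.
C = Vt/(Pplat − PEEP) = 420.0 / (36.0 − 13) = 420.0/23.0 = 18.261 mL/cmH2O.
τ = R × C = 10.408 × 0.01826 L/cmH2O = 0.1901 s.
Fraction remaining = e^(−Te/τ) = e^(−0.24/0.1901) = 0.2829; trapped volume = 420.0 × 0.2829 = 118.82 mL.
Additional alveolar pressure from trapping ≈ V_trapped / C = 118.82 / 18.261 = 6.507 cmH2O.

6.5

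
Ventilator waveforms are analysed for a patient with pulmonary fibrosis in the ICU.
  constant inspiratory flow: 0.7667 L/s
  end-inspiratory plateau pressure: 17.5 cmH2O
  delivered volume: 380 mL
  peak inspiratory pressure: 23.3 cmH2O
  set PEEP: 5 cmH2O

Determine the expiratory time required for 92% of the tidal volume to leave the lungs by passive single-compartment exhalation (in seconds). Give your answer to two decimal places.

0.58

R = (PIP − Pplat)/V̇ = (23.3 − 17.5) / 0.7667 = 5.8/0.7667 = 7.565 cmH2O·s/L.
C = Vt/(Pplat − PEEP) = 380.0 / (17.5 − 5) = 380.0/12.5 = 30.4 mL/cmH2O.
τ = R × C = 7.565 × 0.0304 L/cmH2O = 0.23 s.
t = −τ·ln(1 − 0.92) = −0.23·ln(0.08) = 0.5809 s.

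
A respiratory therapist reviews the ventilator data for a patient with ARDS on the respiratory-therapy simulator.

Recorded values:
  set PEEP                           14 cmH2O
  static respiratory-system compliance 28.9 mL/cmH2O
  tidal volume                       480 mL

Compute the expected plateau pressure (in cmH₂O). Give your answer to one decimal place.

30.6

Pplat = PEEP + Vt / Cstat = 14 + 480 / 28.9 = 14 + 16.609 = 30.609 cmH2O.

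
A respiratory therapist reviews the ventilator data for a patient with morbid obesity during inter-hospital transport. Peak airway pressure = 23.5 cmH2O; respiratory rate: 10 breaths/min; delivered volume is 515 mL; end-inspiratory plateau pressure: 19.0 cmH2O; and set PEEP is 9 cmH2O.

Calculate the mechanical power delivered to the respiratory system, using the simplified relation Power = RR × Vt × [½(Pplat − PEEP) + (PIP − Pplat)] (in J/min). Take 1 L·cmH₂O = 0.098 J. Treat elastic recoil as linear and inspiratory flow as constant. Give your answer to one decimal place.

Per-breath work = Vt × [½(Pplat−PEEP) + (PIP−Pplat)] = 0.515 × [0.5×10.0 + 4.5] = 0.515 × 9.5 = 4.893 L·cmH2O.
Power = 10 × 4.893 = 48.93 L·cmH2O/min.
× 0.098 J/(L·cmH2O) → 4.795 J/min.

4.8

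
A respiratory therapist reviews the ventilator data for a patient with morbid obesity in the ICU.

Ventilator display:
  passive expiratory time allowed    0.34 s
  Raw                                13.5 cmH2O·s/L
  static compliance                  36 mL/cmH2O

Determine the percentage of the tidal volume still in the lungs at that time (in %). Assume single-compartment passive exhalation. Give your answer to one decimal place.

49.7

τ = R × C = 13.5 × 36 mL/cmH2O = 13.5 × 0.036 L/cmH2O = 0.486 s.
Passive exhalation: V(t)/V₀ = e^(−t/τ) = e^(−0.34/0.486) = 0.4968.
Fraction remaining = 0.4968 → 49.68%.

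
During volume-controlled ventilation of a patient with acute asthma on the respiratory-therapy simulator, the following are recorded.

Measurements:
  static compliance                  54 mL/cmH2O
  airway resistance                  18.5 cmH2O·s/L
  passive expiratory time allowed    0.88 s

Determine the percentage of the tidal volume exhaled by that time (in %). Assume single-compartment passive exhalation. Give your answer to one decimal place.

58.6

τ = R × C = 18.5 × 54 mL/cmH2O = 18.5 × 0.054 L/cmH2O = 0.999 s.
Passive exhalation: V(t)/V₀ = e^(−t/τ) = e^(−0.88/0.999) = 0.4144.
Fraction exhaled = 1 − 0.4144 = 0.5856 → 58.56%.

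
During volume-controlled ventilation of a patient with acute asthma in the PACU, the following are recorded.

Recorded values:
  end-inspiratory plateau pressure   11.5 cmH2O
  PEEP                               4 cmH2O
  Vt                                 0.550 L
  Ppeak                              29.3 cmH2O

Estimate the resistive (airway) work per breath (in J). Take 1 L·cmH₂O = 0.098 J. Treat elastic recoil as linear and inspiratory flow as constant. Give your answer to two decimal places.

0.96

With constant inspiratory flow the resistive pressure is constant at PIP − Pplat = 29.3 − 11.5 = 17.8 cmH2O, so resistive work = 17.8 × 0.550 = 9.79 L·cmH2O.
× 0.098 J/(L·cmH2O) → 0.9594 J.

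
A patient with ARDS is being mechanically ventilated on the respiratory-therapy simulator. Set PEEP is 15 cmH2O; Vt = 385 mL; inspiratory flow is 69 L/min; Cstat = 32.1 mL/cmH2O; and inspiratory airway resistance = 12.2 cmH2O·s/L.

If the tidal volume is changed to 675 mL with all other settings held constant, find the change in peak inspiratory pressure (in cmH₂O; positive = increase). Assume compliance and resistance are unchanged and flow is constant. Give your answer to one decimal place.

9.0

PIP = Vt/C + R·V̇ + PEEP (constant-flow equation of motion).
Only the elastic term changes: ΔPIP = ΔVt / C = (675 − 385) / 32.1 = 9.034 cmH2O.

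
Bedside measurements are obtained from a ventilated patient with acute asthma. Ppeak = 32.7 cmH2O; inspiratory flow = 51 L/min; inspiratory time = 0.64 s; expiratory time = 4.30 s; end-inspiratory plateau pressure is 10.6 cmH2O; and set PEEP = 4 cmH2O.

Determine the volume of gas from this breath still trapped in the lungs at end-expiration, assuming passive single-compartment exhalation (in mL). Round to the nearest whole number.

Flow: 51 L/min ÷ 60 = 0.85 L/s.
Vt = flow × Ti = 0.85 L/s × 0.64 s × 1000 mL/L = 544.0 mL.
R = (PIP − Pplat)/V̇ = (32.7 − 10.6) / 0.85 = 22.1/0.85 = 26.0 cmH2O·s/L.
C = Vt/(Pplat − PEEP) = 544.0 / (10.6 − 4) = 544.0/6.6 = 82.424 mL/cmH2O.
τ = R × C = 26.0 × 0.08242 L/cmH2O = 2.143 s.
Fraction remaining = e^(−Te/τ) = e^(−4.30/2.143) = 0.1345.
Trapped volume = 544.0 × 0.1345 = 73.168 mL.

73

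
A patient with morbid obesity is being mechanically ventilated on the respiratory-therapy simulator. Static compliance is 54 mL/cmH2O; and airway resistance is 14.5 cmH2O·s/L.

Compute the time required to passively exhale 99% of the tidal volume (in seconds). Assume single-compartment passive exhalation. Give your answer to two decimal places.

3.61

τ = R × C = 14.5 × 54 mL/cmH2O = 14.5 × 0.054 L/cmH2O = 0.783 s.
Exhaled fraction f = 1 − e^(−t/τ) → t = −τ·ln(1 − f) = −0.783·ln(0.01) = 3.606 s.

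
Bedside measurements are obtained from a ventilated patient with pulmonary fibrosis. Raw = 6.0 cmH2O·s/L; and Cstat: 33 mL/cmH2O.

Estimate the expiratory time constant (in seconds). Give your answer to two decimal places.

τ = R × C = 6.0 × 33 mL/cmH2O = 6.0 × 0.033 L/cmH2O = 0.198 s.

0.20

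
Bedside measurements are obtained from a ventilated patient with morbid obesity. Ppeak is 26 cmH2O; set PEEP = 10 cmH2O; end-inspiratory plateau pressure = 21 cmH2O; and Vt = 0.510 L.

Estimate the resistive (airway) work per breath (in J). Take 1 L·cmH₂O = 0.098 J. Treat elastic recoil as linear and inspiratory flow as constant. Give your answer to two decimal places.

With constant inspiratory flow the resistive pressure is constant at PIP − Pplat = 26 − 21 = 5.0 cmH2O, so resistive work = 5.0 × 0.510 = 2.55 L·cmH2O.
× 0.098 J/(L·cmH2O) → 0.2499 J.

0.25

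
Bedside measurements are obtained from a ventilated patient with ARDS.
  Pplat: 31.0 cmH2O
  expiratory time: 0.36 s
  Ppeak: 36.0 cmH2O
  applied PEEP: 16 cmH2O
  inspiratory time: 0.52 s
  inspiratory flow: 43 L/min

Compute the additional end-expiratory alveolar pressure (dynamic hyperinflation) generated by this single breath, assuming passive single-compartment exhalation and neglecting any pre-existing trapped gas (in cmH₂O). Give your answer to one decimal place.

1.9

Flow: 43 L/min ÷ 60 = 0.7167 L/s.
Vt = flow × Ti = 0.7167 L/s × 0.52 s × 1000 mL/L = 372.68 mL.
R = (PIP − Pplat)/V̇ = (36.0 − 31.0) / 0.7167 = 5.0/0.7167 = 6.976 cmH2O·s/L.
C = Vt/(Pplat − PEEP) = 372.68 / (31.0 − 16) = 372.68/15.0 = 24.845 mL/cmH2O.
τ = R × C = 6.976 × 0.02485 L/cmH2O = 0.1734 s.
Fraction remaining = e^(−Te/τ) = e^(−0.36/0.1734) = 0.1254; trapped volume = 372.68 × 0.1254 = 46.734 mL.
Additional alveolar pressure from trapping ≈ V_trapped / C = 46.734 / 24.845 = 1.881 cmH2O.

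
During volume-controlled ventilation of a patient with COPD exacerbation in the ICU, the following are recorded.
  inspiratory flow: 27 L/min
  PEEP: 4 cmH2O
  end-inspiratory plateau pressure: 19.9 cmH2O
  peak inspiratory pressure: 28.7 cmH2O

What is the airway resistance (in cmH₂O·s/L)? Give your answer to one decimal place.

19.6

Flow: 27 L/min ÷ 60 = 0.45 L/s.
Raw = (PIP − Pplat) / flow = (28.7 − 19.9) / 0.45 = 8.8 / 0.45 = 19.556 cmH2O·s/L.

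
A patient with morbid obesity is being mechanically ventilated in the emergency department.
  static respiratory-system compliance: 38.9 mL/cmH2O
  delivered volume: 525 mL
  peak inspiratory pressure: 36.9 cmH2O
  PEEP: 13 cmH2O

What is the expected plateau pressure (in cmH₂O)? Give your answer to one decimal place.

Pplat = PEEP + Vt / Cstat = 13 + 525 / 38.9 = 13 + 13.496 = 26.496 cmH2O.

26.5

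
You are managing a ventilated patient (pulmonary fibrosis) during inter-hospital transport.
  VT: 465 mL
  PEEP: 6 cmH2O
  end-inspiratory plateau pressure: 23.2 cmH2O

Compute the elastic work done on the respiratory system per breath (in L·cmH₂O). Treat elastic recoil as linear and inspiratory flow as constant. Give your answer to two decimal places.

Elastic work ≈ ½ × (Pplat − PEEP) × Vt = 0.5 × (23.2 − 6) × 0.465 L = 0.5 × 17.2 × 0.465 = 3.999 L·cmH2O.

4.00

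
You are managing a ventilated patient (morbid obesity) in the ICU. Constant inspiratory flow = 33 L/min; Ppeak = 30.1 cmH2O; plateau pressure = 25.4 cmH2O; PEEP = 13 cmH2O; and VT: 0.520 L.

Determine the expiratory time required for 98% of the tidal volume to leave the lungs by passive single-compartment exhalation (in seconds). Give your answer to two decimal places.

1.40

Flow: 33 L/min ÷ 60 = 0.55 L/s.
R = (PIP − Pplat)/V̇ = (30.1 − 25.4) / 0.55 = 4.7/0.55 = 8.545 cmH2O·s/L.
C = Vt/(Pplat − PEEP) = 520.0 / (25.4 − 13) = 520.0/12.4 = 41.935 mL/cmH2O.
τ = R × C = 8.545 × 0.04194 L/cmH2O = 0.3584 s.
t = −τ·ln(1 − 0.98) = −0.3584·ln(0.02) = 1.402 s.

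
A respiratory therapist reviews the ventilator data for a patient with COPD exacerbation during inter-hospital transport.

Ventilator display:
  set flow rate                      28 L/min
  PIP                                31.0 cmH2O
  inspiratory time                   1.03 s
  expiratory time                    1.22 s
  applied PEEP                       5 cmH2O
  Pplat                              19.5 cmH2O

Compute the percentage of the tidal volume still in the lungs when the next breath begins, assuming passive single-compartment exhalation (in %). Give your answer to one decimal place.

22.5

Flow: 28 L/min ÷ 60 = 0.4667 L/s.
Vt = flow × Ti = 0.4667 L/s × 1.03 s × 1000 mL/L = 480.7 mL.
R = (PIP − Pplat)/V̇ = (31.0 − 19.5) / 0.4667 = 11.5/0.4667 = 24.641 cmH2O·s/L.
C = Vt/(Pplat − PEEP) = 480.7 / (19.5 − 5) = 480.7/14.5 = 33.152 mL/cmH2O.
τ = R × C = 24.641 × 0.03315 L/cmH2O = 0.8168 s.
Fraction remaining at end-expiration = e^(−Te/τ) = e^(−1.22/0.8168) = 0.2246 → 22.46%.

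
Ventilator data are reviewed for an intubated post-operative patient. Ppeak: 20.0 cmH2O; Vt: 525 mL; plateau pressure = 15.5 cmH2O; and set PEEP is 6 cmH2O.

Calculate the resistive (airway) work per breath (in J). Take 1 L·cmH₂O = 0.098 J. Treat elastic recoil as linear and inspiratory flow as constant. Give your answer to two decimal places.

0.23

With constant inspiratory flow the resistive pressure is constant at PIP − Pplat = 20.0 − 15.5 = 4.5 cmH2O, so resistive work = 4.5 × 0.525 = 2.363 L·cmH2O.
× 0.098 J/(L·cmH2O) → 0.2316 J.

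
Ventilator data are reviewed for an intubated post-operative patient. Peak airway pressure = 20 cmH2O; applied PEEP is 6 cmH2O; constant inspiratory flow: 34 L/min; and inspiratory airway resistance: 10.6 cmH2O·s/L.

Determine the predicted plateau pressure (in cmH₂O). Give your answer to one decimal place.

14.0

Flow: 34 L/min ÷ 60 = 0.5667 L/s.
Pplat = PIP − Raw × flow = 20 − 10.6 × 0.5667 = 20 − 6.007 = 13.993 cmH2O.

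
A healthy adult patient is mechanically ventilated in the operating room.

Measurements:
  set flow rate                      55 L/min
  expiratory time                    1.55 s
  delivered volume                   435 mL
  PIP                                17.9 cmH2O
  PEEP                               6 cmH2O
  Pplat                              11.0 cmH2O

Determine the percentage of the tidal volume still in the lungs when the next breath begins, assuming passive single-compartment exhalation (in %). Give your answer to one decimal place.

9.4

Flow: 55 L/min ÷ 60 = 0.9167 L/s.
R = (PIP − Pplat)/V̇ = (17.9 − 11.0) / 0.9167 = 6.9/0.9167 = 7.527 cmH2O·s/L.
C = Vt/(Pplat − PEEP) = 435.0 / (11.0 − 6) = 435.0/5.0 = 87.0 mL/cmH2O.
τ = R × C = 7.527 × 0.087 L/cmH2O = 0.6548 s.
Fraction remaining at end-expiration = e^(−Te/τ) = e^(−1.55/0.6548) = 0.09375 → 9.375%.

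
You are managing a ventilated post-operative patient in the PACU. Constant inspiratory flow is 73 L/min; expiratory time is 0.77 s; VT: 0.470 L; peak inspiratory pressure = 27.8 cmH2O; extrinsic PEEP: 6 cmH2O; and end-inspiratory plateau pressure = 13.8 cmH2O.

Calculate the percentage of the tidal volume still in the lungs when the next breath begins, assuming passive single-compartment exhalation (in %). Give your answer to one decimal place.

Flow: 73 L/min ÷ 60 = 1.2167 L/s.
R = (PIP − Pplat)/V̇ = (27.8 − 13.8) / 1.2167 = 14.0/1.2167 = 11.507 cmH2O·s/L.
C = Vt/(Pplat − PEEP) = 470.0 / (13.8 − 6) = 470.0/7.8 = 60.256 mL/cmH2O.
τ = R × C = 11.507 × 0.06026 L/cmH2O = 0.6934 s.
Fraction remaining at end-expiration = e^(−Te/τ) = e^(−0.77/0.6934) = 0.3294 → 32.94%.

32.9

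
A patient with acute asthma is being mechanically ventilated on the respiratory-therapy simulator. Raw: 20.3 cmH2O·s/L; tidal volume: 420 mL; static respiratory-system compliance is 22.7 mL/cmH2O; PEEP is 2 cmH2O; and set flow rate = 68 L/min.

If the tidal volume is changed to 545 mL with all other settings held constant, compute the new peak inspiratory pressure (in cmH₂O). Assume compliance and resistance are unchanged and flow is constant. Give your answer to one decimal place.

49.0

Flow: 68 L/min ÷ 60 = 1.1333 L/s.
PIP = Vt/C + R·V̇ + PEEP (constant-flow equation of motion).
Only the elastic term changes: ΔPIP = ΔVt / C = (545 − 420) / 22.7 = 5.507 cmH2O.
Original PIP = 420/22.7 + 20.3×1.1333 + 2 = 43.508 cmH2O; new PIP = 43.508 + (5.507) = 49.015 cmH2O.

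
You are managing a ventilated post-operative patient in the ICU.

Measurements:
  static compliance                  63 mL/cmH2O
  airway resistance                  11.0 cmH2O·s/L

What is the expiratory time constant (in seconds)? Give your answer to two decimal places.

0.69

τ = R × C = 11.0 × 63 mL/cmH2O = 11.0 × 0.063 L/cmH2O = 0.693 s.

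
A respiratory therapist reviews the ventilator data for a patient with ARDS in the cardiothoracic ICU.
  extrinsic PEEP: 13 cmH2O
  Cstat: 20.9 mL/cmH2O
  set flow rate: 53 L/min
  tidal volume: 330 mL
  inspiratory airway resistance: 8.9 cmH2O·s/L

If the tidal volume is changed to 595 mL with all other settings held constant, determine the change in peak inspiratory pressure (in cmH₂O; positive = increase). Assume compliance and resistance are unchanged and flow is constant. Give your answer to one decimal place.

PIP = Vt/C + R·V̇ + PEEP (constant-flow equation of motion).
Only the elastic term changes: ΔPIP = ΔVt / C = (595 − 330) / 20.9 = 12.679 cmH2O.

12.7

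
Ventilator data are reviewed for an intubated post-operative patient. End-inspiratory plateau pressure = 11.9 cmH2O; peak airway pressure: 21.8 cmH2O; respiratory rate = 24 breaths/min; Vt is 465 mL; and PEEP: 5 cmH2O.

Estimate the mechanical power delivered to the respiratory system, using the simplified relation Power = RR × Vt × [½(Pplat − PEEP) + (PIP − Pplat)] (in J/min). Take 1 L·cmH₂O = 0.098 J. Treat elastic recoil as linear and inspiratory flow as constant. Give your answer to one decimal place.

Per-breath work = Vt × [½(Pplat−PEEP) + (PIP−Pplat)] = 0.465 × [0.5×6.9 + 9.9] = 0.465 × 13.35 = 6.208 L·cmH2O.
Power = 24 × 6.208 = 148.99 L·cmH2O/min.
× 0.098 J/(L·cmH2O) → 14.601 J/min.

14.6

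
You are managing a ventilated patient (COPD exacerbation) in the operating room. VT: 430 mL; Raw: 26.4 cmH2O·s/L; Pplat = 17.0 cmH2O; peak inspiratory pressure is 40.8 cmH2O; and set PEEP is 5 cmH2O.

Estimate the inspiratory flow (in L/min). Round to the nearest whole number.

flow = (PIP − Pplat) / Raw = (40.8 − 17.0) / 26.4 = 0.9015 L/s × 60 = 54.09 L/min.

54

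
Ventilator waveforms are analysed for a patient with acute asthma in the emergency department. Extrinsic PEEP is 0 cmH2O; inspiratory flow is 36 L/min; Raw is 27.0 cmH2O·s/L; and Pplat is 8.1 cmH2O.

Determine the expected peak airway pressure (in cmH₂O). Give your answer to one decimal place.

24.3

Flow: 36 L/min ÷ 60 = 0.6 L/s.
PIP = Pplat + Raw × flow = 8.1 + 27.0 × 0.6 = 8.1 + 16.2 = 24.3 cmH2O.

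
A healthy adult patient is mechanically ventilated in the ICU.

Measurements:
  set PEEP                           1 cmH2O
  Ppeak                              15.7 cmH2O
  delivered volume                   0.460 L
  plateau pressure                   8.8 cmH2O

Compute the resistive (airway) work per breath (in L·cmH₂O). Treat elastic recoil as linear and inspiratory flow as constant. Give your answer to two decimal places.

3.17

With constant inspiratory flow the resistive pressure is constant at PIP − Pplat = 15.7 − 8.8 = 6.9 cmH2O, so resistive work = 6.9 × 0.460 = 3.174 L·cmH2O.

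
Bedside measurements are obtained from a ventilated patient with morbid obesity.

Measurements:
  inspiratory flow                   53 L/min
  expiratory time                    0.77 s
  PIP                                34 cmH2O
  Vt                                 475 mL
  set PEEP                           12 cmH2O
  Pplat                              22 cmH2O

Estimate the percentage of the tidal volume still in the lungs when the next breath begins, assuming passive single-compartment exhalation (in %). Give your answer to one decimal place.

30.3

Flow: 53 L/min ÷ 60 = 0.8833 L/s.
R = (PIP − Pplat)/V̇ = (34 − 22) / 0.8833 = 12.0/0.8833 = 13.585 cmH2O·s/L.
C = Vt/(Pplat − PEEP) = 475.0 / (22 − 12) = 475.0/10.0 = 47.5 mL/cmH2O.
τ = R × C = 13.585 × 0.0475 L/cmH2O = 0.6453 s.
Fraction remaining at end-expiration = e^(−Te/τ) = e^(−0.77/0.6453) = 0.3032 → 30.32%.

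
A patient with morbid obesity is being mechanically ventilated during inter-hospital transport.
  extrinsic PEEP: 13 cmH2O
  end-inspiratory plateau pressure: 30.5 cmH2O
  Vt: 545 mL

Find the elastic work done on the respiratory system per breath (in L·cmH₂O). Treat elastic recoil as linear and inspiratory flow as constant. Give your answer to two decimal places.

Elastic work ≈ ½ × (Pplat − PEEP) × Vt = 0.5 × (30.5 − 13) × 0.545 L = 0.5 × 17.5 × 0.545 = 4.769 L·cmH2O.

4.77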